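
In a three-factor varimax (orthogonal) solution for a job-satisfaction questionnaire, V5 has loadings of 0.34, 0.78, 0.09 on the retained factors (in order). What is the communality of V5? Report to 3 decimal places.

0.732

h² = 0.34² + 0.78² + 0.09² = 0.1156 + 0.6084 + 0.0081 = 0.7321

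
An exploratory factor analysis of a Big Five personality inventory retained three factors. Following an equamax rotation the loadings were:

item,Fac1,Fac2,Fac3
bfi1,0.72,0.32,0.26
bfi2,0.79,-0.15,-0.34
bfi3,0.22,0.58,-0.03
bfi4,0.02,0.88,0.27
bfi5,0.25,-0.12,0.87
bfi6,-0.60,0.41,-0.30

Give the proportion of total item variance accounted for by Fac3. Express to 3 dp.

SS loadings for Fac3 = 0.26² + (-0.34)² + (-0.03)² + 0.27² + 0.87² + (-0.30)² = 1.1039
Proportion of variance = 1.1039 / 6 = 0.1840.

0.184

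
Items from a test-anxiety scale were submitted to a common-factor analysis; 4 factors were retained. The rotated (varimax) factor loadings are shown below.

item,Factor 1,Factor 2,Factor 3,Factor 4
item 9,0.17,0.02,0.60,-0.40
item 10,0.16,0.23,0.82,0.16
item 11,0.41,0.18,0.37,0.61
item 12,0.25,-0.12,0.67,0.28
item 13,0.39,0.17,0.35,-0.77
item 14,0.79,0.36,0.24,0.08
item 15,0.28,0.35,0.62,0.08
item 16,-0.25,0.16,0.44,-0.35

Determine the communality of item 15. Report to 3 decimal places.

h² = 0.28² + 0.35² + 0.62² + 0.08² = 0.0784 + 0.1225 + 0.3844 + 0.0064 = 0.5917

0.592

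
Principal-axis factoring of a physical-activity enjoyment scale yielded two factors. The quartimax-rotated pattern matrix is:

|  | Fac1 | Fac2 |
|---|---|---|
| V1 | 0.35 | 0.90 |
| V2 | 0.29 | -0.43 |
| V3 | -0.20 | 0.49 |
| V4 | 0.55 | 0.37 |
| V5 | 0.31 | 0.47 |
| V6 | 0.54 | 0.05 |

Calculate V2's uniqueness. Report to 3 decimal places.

0.731

h² = 0.29² + (-0.43)² = 0.0841 + 0.1849 = 0.2690
Uniqueness u² = 1 − h² = 1 − 0.2690 = 0.7310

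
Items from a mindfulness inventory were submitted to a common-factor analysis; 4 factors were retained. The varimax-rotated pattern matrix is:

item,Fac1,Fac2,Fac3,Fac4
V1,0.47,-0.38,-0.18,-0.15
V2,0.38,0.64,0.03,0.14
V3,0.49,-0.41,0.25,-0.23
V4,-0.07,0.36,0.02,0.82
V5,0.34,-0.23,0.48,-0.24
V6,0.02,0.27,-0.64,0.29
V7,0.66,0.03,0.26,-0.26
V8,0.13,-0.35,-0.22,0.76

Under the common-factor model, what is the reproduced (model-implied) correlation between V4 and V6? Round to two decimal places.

0.32

r̂ = Σ λ_i·λ_j across factors = (-0.07)(0.02) + (0.36)(0.27) + (0.02)(-0.64) + (0.82)(0.29)
  = -0.0014 +0.0972 -0.0128 +0.2378 = 0.3208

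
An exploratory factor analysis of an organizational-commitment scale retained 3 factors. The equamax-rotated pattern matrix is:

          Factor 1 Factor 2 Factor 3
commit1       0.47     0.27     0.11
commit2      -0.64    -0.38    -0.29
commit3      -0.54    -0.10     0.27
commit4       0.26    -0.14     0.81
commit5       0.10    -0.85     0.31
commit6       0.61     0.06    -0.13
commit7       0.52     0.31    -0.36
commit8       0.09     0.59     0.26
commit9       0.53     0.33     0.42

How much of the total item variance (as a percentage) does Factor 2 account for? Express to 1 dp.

17.0%

SS loadings for Factor 2 = 0.27² + (-0.38)² + (-0.10)² + (-0.14)² + (-0.85)² + 0.06² + 0.31² + 0.59² + 0.33² = 1.5261
With 9 standardized items, total variance = 9. Proportion = 1.5261/9 = 0.1696 → 16.96%.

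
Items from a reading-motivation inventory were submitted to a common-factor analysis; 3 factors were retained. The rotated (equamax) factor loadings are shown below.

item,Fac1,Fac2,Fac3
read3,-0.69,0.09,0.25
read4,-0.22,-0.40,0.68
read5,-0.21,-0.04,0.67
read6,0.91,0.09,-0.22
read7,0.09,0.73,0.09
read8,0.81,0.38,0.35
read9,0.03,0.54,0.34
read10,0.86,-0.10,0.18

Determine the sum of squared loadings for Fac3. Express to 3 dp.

SS loadings for Fac3 = 0.25² + 0.68² + 0.67² + (-0.22)² + 0.09² + 0.35² + 0.34² + 0.18² = 0.0625 + 0.4624 + 0.4489 + 0.0484 + 0.0081 + 0.1225 + 0.1156 + 0.0324 = 1.3008

1.301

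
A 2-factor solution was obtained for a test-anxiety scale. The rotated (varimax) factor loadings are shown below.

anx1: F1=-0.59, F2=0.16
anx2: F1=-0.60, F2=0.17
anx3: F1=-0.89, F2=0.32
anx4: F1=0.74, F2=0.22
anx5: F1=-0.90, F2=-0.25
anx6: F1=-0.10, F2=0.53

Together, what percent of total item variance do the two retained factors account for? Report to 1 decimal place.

Communalities: 0.3737, 0.3889, 0.8945, 0.5960, 0.8725, 0.2909; Σh² = 3.4165.
Total variance with 6 standardized items is 6, so the solution explains 3.4165/6 = 0.5694 = 56.94%.

56.9%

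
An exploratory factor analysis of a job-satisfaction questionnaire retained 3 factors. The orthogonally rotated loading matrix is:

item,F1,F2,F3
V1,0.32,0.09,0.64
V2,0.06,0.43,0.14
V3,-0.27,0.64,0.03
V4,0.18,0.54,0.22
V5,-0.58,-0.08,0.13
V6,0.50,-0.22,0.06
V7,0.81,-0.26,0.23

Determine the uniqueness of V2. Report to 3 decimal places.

h² = 0.06² + 0.43² + 0.14² = 0.0036 + 0.1849 + 0.0196 = 0.2081
Uniqueness u² = 1 − h² = 1 − 0.2081 = 0.7919

0.792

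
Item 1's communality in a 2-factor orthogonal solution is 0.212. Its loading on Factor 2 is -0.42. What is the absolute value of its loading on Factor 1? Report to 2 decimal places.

Under orthogonal rotation h² = Σλ², so λ_Factor 1² = h² − (0.1764) = 0.212 − 0.1764 = 0.0356.
|λ| = √0.0356 = 0.1887.

0.19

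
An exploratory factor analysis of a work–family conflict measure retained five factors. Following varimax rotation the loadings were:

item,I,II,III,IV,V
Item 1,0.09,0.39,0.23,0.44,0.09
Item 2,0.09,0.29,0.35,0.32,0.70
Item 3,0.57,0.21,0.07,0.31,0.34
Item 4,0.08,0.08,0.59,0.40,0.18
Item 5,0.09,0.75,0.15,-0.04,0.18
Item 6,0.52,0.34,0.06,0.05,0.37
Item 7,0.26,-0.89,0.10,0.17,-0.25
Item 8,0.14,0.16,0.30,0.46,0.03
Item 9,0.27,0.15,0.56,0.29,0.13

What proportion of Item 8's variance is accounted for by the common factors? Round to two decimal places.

0.35

h² = 0.14² + 0.16² + 0.30² + 0.46² + 0.03² = 0.0196 + 0.0256 + 0.0900 + 0.2116 + 0.0009 = 0.3477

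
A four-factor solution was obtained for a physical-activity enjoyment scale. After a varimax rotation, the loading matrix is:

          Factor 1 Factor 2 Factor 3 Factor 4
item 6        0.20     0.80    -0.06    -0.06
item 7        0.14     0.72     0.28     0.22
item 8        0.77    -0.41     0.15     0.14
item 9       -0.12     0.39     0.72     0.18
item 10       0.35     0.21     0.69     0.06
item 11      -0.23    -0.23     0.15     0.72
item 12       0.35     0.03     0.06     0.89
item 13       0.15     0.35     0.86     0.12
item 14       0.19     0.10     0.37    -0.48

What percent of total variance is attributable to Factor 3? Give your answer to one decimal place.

22.2%

SS loadings for Factor 3 = (-0.06)² + 0.28² + 0.15² + 0.72² + 0.69² + 0.15² + 0.06² + 0.86² + 0.37² = 2.0016
With 9 standardized items, total variance = 9. Proportion = 2.0016/9 = 0.2224 → 22.24%.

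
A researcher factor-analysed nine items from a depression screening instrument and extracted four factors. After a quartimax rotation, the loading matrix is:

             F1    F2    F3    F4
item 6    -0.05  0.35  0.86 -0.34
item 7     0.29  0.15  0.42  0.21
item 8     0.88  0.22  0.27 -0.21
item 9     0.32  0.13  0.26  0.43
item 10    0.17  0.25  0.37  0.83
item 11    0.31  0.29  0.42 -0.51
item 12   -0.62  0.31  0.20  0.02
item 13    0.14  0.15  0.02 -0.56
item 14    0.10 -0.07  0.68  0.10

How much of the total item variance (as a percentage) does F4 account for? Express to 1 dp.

18.5%

SS loadings for F4 = (-0.34)² + 0.21² + (-0.21)² + 0.43² + 0.83² + (-0.51)² + 0.02² + (-0.56)² + 0.10² = 1.6617
With 9 standardized items, total variance = 9. Proportion = 1.6617/9 = 0.1846 → 18.46%.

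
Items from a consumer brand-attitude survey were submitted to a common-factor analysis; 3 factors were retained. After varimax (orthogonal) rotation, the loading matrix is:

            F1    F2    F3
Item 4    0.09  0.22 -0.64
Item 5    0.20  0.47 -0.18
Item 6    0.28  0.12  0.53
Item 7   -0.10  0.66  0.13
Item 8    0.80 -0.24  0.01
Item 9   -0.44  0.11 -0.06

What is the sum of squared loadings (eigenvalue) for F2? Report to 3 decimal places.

0.789

SS loadings for F2 = 0.22² + 0.47² + 0.12² + 0.66² + (-0.24)² + 0.11² = 0.0484 + 0.2209 + 0.0144 + 0.4356 + 0.0576 + 0.0121 = 0.7890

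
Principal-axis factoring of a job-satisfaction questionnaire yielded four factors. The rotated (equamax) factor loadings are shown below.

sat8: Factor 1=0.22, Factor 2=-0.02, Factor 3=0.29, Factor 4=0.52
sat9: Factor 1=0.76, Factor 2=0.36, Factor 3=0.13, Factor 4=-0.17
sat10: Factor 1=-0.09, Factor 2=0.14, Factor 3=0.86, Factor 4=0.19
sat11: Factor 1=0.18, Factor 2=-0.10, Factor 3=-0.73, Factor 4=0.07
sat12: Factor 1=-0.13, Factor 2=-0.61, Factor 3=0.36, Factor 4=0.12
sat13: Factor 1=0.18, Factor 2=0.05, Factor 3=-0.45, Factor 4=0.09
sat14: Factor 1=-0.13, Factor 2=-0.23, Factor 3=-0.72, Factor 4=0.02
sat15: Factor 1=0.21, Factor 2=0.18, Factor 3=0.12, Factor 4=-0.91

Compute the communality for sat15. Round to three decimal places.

0.919

h² = 0.21² + 0.18² + 0.12² + (-0.91)² = 0.0441 + 0.0324 + 0.0144 + 0.8281 = 0.9190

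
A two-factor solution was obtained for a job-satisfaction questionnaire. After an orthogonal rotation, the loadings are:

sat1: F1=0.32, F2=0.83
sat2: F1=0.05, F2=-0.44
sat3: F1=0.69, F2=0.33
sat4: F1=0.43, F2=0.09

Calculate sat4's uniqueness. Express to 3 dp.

0.807

h² = 0.43² + 0.09² = 0.1849 + 0.0081 = 0.1930
Uniqueness u² = 1 − h² = 1 − 0.1930 = 0.8070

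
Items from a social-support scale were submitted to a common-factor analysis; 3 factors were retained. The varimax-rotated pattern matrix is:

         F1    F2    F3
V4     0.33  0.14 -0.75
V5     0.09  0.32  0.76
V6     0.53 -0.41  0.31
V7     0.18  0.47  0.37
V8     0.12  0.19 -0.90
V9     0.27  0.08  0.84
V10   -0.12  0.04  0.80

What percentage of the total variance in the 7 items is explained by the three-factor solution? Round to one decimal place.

Communalities: 0.6910, 0.6881, 0.5451, 0.3902, 0.8605, 0.7849, 0.6560; Σh² = 4.6158.
Total variance with 7 standardized items is 7, so the solution explains 4.6158/7 = 0.6594 = 65.94%.

65.9%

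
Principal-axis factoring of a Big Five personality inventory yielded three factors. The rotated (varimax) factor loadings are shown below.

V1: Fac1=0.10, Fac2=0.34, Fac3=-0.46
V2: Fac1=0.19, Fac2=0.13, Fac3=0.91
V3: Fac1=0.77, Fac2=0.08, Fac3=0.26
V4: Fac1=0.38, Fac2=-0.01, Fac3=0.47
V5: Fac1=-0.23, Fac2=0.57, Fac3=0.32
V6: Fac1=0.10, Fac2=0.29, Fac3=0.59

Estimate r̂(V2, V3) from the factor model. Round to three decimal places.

0.393

r̂ = Σ λ_i·λ_j across factors = (0.19)(0.77) + (0.13)(0.08) + (0.91)(0.26)
  = +0.1463 +0.0104 +0.2366 = 0.3933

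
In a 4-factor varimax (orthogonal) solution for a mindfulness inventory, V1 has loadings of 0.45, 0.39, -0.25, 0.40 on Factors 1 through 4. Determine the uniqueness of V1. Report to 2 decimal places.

0.42

h² = 0.45² + 0.39² + (-0.25)² + 0.40² = 0.2025 + 0.1521 + 0.0625 + 0.1600 = 0.5771
Uniqueness u² = 1 − h² = 1 − 0.5771 = 0.4229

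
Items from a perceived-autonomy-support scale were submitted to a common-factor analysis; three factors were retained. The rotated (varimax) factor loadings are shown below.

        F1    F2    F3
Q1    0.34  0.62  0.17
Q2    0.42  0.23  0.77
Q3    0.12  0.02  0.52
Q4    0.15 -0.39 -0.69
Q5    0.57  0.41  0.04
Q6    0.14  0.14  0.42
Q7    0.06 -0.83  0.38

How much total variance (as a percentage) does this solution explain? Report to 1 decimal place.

Communalities: 0.5289, 0.8222, 0.2852, 0.6507, 0.4946, 0.2156, 0.8369; Σh² = 3.8341.
Total variance with 7 standardized items is 7, so the solution explains 3.8341/7 = 0.5477 = 54.77%.

54.8%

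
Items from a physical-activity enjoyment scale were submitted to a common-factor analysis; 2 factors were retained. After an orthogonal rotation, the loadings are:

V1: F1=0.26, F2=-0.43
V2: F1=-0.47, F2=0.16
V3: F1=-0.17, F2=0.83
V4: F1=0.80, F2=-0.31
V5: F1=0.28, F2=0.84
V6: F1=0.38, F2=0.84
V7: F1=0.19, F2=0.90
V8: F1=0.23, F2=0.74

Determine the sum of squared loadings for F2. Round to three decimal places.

SS loadings for F2 = (-0.43)² + 0.16² + 0.83² + (-0.31)² + 0.84² + 0.84² + 0.90² + 0.74² = 0.1849 + 0.0256 + 0.6889 + 0.0961 + 0.7056 + 0.7056 + 0.8100 + 0.5476 = 3.7643

3.764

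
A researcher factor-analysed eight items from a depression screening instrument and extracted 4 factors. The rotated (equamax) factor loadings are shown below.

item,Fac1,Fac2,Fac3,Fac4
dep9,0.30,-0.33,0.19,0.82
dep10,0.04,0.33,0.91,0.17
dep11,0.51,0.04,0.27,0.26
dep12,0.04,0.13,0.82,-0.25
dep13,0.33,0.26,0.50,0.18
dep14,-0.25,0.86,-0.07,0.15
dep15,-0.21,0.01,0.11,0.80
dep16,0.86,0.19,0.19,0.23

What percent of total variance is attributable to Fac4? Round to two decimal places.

SS loadings for Fac4 = 0.82² + 0.17² + 0.26² + (-0.25)² + 0.18² + 0.15² + 0.80² + 0.23² = 1.5792
With 8 standardized items, total variance = 8. Proportion = 1.5792/8 = 0.1974 → 19.74%.

19.74%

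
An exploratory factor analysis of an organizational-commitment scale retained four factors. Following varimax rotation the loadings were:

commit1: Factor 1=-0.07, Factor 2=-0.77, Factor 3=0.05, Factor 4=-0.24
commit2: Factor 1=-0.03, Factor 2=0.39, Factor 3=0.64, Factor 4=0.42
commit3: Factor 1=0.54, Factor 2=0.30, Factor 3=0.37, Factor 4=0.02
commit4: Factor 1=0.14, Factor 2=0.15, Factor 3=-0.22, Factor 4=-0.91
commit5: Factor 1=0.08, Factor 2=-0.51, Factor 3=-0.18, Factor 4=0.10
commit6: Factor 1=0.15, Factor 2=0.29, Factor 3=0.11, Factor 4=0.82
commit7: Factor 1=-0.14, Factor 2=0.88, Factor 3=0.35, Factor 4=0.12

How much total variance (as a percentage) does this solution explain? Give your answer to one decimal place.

SS loadings by factor: 0.3655, 1.9761, 0.7644, 1.7593; total = 4.8653.
Total variance with 7 standardized items is 7, so the solution explains 4.8653/7 = 0.6950 = 69.50%.

69.5%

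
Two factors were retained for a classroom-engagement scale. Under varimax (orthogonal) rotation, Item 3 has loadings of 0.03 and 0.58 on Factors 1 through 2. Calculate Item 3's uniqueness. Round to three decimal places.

h² = 0.03² + 0.58² = 0.0009 + 0.3364 = 0.3373
Uniqueness u² = 1 − h² = 1 − 0.3373 = 0.6627

0.663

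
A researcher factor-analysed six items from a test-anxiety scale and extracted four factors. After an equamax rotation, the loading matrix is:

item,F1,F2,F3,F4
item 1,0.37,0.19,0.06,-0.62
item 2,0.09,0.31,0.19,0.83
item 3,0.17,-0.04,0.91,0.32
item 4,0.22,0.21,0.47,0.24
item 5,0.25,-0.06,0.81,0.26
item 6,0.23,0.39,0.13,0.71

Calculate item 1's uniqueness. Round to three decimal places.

0.439

h² = 0.37² + 0.19² + 0.06² + (-0.62)² = 0.1369 + 0.0361 + 0.0036 + 0.3844 = 0.5610
Uniqueness u² = 1 − h² = 1 − 0.5610 = 0.4390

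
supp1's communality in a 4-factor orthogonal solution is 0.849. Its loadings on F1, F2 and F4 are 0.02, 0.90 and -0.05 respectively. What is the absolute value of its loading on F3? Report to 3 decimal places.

Under orthogonal rotation h² = Σλ², so λ_F3² = h² − (0.8129) = 0.849 − 0.8129 = 0.0361.
|λ| = √0.0361 = 0.1900.

0.190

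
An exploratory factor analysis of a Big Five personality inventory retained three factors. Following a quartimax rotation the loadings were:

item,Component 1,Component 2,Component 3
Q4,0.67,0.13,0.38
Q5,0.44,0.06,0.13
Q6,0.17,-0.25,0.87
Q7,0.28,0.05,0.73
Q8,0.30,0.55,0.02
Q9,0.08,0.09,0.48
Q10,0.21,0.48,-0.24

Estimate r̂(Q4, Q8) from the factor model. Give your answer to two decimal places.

0.28

r̂ = Σ λ_i·λ_j across factors = (0.67)(0.30) + (0.13)(0.55) + (0.38)(0.02)
  = +0.2010 +0.0715 +0.0076 = 0.2801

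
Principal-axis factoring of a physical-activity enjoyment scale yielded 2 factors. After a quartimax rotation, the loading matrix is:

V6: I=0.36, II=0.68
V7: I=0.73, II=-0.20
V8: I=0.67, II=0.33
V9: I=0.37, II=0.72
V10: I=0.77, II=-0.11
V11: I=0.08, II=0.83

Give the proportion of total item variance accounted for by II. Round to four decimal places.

SS loadings for II = 0.68² + (-0.20)² + 0.33² + 0.72² + (-0.11)² + 0.83² = 1.8307
Proportion of variance = 1.8307 / 6 = 0.3051.

0.3051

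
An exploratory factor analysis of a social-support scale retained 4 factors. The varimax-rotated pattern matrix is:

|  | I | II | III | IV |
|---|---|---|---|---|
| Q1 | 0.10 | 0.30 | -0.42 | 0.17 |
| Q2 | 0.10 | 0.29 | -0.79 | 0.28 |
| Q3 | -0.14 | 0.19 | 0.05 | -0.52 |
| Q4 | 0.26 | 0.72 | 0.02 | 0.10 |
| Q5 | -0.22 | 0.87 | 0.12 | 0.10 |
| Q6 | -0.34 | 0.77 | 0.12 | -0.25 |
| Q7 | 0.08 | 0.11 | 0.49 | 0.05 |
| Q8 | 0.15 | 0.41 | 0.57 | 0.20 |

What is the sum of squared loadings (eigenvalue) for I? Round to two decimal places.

SS loadings for I = 0.10² + 0.10² + (-0.14)² + 0.26² + (-0.22)² + (-0.34)² + 0.08² + 0.15² = 0.0100 + 0.0100 + 0.0196 + 0.0676 + 0.0484 + 0.1156 + 0.0064 + 0.0225 = 0.3001

0.30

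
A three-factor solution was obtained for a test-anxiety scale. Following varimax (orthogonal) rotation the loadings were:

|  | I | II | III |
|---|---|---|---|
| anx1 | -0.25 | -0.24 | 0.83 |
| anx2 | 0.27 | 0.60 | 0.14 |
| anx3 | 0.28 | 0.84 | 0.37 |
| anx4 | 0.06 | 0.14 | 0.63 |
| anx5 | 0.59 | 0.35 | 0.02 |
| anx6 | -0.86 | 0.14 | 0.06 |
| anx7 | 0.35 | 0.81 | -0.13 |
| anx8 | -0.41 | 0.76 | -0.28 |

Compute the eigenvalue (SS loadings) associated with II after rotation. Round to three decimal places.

2.519

SS loadings for II = (-0.24)² + 0.60² + 0.84² + 0.14² + 0.35² + 0.14² + 0.81² + 0.76² = 0.0576 + 0.3600 + 0.7056 + 0.0196 + 0.1225 + 0.0196 + 0.6561 + 0.5776 = 2.5186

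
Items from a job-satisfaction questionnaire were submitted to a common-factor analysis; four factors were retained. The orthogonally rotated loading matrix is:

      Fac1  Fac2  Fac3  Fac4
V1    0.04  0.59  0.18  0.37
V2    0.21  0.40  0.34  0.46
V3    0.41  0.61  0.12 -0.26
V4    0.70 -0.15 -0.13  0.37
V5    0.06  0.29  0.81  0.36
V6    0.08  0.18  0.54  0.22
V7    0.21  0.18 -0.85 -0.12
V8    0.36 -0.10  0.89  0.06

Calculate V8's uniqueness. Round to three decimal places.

h² = 0.36² + (-0.10)² + 0.89² + 0.06² = 0.1296 + 0.0100 + 0.7921 + 0.0036 = 0.9353
Uniqueness u² = 1 − h² = 1 − 0.9353 = 0.0647

0.065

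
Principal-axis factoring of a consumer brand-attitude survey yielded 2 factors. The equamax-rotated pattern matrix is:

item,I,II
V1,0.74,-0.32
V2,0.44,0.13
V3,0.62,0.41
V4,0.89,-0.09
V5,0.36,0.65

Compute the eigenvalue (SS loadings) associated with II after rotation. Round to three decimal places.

0.718

SS loadings for II = (-0.32)² + 0.13² + 0.41² + (-0.09)² + 0.65² = 0.1024 + 0.0169 + 0.1681 + 0.0081 + 0.4225 = 0.7180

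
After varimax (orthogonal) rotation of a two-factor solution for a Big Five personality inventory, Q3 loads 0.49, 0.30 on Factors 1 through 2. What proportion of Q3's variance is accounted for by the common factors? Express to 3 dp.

h² = 0.49² + 0.30² = 0.2401 + 0.0900 = 0.3301

0.330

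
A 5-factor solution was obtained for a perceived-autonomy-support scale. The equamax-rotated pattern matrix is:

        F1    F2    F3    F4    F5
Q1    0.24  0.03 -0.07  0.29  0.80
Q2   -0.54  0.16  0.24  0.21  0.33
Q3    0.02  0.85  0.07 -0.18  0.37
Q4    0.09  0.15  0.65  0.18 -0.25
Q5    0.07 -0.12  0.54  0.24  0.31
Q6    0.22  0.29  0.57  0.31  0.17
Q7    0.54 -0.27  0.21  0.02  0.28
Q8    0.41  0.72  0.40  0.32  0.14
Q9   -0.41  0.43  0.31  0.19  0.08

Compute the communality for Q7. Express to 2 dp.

0.49

h² = 0.54² + (-0.27)² + 0.21² + 0.02² + 0.28² = 0.2916 + 0.0729 + 0.0441 + 0.0004 + 0.0784 = 0.4874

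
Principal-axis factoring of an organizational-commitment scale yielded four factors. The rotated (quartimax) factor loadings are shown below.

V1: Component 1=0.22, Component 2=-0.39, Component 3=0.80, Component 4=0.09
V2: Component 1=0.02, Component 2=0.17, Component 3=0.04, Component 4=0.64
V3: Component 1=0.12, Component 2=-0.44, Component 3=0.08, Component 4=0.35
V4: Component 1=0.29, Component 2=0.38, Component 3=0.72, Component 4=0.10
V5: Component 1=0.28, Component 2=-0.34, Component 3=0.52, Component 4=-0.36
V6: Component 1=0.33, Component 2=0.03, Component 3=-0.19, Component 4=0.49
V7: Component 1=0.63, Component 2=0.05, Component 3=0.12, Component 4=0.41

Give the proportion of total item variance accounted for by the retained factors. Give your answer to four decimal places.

SS loadings by factor: 0.7315, 0.6380, 1.4873, 1.0880; total = 3.9448.
Total variance with 7 standardized items is 7, so the solution explains 3.9448/7 = 0.5635.

0.5635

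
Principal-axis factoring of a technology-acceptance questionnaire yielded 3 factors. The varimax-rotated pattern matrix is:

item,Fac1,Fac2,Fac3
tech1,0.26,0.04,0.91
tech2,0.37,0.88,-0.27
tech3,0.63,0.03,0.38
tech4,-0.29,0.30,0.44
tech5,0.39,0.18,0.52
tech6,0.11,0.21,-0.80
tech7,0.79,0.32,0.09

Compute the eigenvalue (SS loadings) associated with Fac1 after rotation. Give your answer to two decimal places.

SS loadings for Fac1 = 0.26² + 0.37² + 0.63² + (-0.29)² + 0.39² + 0.11² + 0.79² = 0.0676 + 0.1369 + 0.3969 + 0.0841 + 0.1521 + 0.0121 + 0.6241 = 1.4738

1.47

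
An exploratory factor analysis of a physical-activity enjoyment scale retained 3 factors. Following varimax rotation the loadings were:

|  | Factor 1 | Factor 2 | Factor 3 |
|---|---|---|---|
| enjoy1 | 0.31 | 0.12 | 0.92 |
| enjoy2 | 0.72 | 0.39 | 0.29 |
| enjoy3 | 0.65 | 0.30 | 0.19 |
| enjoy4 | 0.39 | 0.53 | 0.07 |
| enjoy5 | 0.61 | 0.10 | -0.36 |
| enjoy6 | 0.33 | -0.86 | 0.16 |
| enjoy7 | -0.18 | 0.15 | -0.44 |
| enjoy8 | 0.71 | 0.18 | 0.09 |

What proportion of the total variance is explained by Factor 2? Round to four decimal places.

0.1677

SS loadings for Factor 2 = 0.12² + 0.39² + 0.30² + 0.53² + 0.10² + (-0.86)² + 0.15² + 0.18² = 1.3419
Proportion of variance = 1.3419 / 8 = 0.1677.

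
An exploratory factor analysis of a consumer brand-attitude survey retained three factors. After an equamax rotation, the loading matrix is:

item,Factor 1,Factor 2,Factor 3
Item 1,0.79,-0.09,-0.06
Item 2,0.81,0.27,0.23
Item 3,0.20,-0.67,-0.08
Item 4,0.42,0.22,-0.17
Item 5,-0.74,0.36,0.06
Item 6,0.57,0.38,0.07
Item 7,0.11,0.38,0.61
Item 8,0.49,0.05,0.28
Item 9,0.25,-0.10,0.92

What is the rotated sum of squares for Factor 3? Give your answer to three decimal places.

1.397

SS loadings for Factor 3 = (-0.06)² + 0.23² + (-0.08)² + (-0.17)² + 0.06² + 0.07² + 0.61² + 0.28² + 0.92² = 0.0036 + 0.0529 + 0.0064 + 0.0289 + 0.0036 + 0.0049 + 0.3721 + 0.0784 + 0.8464 = 1.3972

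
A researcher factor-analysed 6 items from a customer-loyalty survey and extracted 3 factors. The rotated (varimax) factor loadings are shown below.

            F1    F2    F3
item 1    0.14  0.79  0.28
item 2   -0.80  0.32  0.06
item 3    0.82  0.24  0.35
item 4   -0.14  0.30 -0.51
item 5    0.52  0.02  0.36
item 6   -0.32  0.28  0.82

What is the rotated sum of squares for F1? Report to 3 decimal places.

SS loadings for F1 = 0.14² + (-0.80)² + 0.82² + (-0.14)² + 0.52² + (-0.32)² = 0.0196 + 0.6400 + 0.6724 + 0.0196 + 0.2704 + 0.1024 = 1.7244

1.724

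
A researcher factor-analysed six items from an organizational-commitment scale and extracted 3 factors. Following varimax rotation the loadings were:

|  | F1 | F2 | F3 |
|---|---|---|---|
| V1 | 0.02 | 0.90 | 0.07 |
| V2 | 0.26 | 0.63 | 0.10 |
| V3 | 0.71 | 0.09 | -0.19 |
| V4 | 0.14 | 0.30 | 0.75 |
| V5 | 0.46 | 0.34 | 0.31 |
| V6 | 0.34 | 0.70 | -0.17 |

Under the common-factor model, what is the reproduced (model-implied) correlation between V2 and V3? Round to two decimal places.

r̂ = Σ λ_i·λ_j across factors = (0.26)(0.71) + (0.63)(0.09) + (0.10)(-0.19)
  = +0.1846 +0.0567 -0.0190 = 0.2223

0.22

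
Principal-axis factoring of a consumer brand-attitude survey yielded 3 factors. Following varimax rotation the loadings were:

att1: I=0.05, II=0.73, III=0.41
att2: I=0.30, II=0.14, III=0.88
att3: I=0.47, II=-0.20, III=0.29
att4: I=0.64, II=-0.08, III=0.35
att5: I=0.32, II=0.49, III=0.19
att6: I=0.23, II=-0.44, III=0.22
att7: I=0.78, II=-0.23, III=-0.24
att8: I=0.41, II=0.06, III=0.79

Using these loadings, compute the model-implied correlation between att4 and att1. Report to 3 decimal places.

0.117

r̂ = Σ λ_i·λ_j across factors = (0.64)(0.05) + (-0.08)(0.73) + (0.35)(0.41)
  = +0.0320 -0.0584 +0.1435 = 0.1171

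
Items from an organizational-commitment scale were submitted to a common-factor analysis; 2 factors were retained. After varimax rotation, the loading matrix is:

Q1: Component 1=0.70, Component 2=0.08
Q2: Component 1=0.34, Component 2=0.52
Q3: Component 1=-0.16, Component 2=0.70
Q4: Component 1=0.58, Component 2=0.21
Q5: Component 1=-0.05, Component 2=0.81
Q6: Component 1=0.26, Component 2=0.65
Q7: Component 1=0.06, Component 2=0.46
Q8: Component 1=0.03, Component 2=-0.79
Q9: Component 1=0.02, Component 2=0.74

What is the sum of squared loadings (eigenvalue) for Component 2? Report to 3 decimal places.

3.273

SS loadings for Component 2 = 0.08² + 0.52² + 0.70² + 0.21² + 0.81² + 0.65² + 0.46² + (-0.79)² + 0.74² = 0.0064 + 0.2704 + 0.4900 + 0.0441 + 0.6561 + 0.4225 + 0.2116 + 0.6241 + 0.5476 = 3.2728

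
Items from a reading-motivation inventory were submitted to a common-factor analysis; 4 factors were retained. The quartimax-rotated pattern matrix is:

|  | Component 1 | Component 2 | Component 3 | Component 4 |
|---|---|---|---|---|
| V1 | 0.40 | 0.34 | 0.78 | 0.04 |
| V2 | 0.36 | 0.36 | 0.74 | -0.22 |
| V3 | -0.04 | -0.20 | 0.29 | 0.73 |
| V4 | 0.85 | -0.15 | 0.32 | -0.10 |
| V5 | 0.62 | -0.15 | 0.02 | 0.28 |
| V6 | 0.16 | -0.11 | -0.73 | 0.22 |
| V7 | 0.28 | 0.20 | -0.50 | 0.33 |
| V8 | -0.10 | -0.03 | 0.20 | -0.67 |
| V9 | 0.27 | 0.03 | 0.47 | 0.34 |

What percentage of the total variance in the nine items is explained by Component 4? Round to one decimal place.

SS loadings for Component 4 = 0.04² + (-0.22)² + 0.73² + (-0.10)² + 0.28² + 0.22² + 0.33² + (-0.67)² + 0.34² = 1.3931
With 9 standardized items, total variance = 9. Proportion = 1.3931/9 = 0.1548 → 15.48%.

15.5%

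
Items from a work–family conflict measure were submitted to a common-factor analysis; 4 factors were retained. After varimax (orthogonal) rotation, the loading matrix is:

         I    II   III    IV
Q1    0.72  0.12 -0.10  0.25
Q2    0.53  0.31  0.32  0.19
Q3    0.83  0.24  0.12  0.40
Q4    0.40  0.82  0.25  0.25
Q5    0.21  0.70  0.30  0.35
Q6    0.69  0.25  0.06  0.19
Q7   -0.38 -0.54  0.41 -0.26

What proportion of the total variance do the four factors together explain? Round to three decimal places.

SS loadings by factor: 2.3128, 1.6846, 0.4510, 0.5473; total = 4.9957.
Total variance with 7 standardized items is 7, so the solution explains 4.9957/7 = 0.7137.

0.714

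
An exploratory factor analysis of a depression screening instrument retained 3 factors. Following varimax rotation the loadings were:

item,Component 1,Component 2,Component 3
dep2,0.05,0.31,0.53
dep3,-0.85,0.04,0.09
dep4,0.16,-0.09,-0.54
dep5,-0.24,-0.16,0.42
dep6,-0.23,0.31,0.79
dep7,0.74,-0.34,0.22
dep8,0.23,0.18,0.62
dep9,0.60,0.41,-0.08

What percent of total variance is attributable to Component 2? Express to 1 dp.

SS loadings for Component 2 = 0.31² + 0.04² + (-0.09)² + (-0.16)² + 0.31² + (-0.34)² + 0.18² + 0.41² = 0.5436
With 8 standardized items, total variance = 8. Proportion = 0.5436/8 = 0.0679 → 6.79%.

6.8%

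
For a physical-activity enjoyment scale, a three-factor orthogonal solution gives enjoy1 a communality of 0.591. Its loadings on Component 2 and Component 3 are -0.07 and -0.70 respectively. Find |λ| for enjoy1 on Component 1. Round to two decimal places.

0.31

Under orthogonal rotation h² = Σλ², so λ_Component 1² = h² − (0.4949) = 0.591 − 0.4949 = 0.0961.
|λ| = √0.0961 = 0.3100.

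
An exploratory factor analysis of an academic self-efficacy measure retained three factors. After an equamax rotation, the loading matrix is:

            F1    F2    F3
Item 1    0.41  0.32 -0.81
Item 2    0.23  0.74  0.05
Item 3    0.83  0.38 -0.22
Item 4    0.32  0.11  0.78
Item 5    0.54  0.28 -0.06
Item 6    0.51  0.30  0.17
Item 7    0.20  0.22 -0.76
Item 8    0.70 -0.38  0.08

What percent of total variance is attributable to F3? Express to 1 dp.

SS loadings for F3 = (-0.81)² + 0.05² + (-0.22)² + 0.78² + (-0.06)² + 0.17² + (-0.76)² + 0.08² = 1.9319
With 8 standardized items, total variance = 8. Proportion = 1.9319/8 = 0.2415 → 24.15%.

24.1%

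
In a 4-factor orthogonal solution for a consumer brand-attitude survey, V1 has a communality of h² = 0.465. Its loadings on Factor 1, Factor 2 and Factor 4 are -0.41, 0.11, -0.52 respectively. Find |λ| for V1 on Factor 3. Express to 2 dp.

Under orthogonal rotation h² = Σλ², so λ_Factor 3² = h² − (0.4506) = 0.465 − 0.4506 = 0.0144.
|λ| = √0.0144 = 0.1200.

0.12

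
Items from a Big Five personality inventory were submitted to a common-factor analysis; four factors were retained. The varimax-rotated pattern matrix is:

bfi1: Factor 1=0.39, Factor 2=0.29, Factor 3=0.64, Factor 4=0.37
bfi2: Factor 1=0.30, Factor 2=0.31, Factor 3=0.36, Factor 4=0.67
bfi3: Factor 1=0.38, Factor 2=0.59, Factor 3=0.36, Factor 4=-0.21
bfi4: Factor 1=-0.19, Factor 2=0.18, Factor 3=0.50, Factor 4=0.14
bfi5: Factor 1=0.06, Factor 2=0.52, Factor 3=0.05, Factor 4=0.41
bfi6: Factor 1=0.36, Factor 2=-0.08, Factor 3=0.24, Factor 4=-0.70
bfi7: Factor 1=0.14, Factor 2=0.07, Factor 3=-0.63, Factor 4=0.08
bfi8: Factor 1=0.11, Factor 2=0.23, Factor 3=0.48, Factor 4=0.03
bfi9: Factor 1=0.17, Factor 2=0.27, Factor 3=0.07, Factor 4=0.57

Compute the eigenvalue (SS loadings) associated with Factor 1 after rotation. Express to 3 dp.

0.616

SS loadings for Factor 1 = 0.39² + 0.30² + 0.38² + (-0.19)² + 0.06² + 0.36² + 0.14² + 0.11² + 0.17² = 0.1521 + 0.0900 + 0.1444 + 0.0361 + 0.0036 + 0.1296 + 0.0196 + 0.0121 + 0.0289 = 0.6164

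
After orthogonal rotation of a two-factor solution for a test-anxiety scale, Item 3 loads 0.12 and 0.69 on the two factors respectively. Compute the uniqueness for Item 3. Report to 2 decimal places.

0.51

h² = 0.12² + 0.69² = 0.0144 + 0.4761 = 0.4905
Uniqueness u² = 1 − h² = 1 − 0.4905 = 0.5095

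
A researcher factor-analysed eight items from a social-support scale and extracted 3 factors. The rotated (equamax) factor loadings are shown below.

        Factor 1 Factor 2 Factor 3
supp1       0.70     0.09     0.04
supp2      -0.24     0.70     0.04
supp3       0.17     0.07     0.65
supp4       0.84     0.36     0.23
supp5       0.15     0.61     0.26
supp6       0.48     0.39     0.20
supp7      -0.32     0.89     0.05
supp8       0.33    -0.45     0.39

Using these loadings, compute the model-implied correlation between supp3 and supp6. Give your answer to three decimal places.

0.239

r̂ = Σ λ_i·λ_j across factors = (0.17)(0.48) + (0.07)(0.39) + (0.65)(0.20)
  = +0.0816 +0.0273 +0.1300 = 0.2389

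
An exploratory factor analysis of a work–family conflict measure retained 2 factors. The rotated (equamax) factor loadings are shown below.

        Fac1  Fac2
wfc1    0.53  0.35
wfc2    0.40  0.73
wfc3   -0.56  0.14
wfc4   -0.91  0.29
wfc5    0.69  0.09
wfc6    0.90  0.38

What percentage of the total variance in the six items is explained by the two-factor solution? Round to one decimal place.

SS loadings by factor: 2.8687, 0.9116; total = 3.7803.
Total variance with 6 standardized items is 6, so the solution explains 3.7803/6 = 0.6300 = 63.00%.

63.0%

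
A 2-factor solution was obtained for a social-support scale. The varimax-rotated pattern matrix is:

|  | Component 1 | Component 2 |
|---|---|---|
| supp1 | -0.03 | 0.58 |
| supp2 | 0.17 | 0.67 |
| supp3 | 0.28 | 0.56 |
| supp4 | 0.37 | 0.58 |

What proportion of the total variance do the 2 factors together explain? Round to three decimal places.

0.420

SS loadings by factor: 0.2451, 1.4353; total = 1.6804.
Total variance with 4 standardized items is 4, so the solution explains 1.6804/4 = 0.4201.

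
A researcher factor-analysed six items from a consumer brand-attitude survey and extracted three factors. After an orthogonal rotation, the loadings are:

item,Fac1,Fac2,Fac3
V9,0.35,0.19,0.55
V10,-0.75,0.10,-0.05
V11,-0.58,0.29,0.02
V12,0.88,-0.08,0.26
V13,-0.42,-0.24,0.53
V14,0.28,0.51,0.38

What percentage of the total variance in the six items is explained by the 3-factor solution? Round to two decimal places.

SS loadings by factor: 2.0506, 0.4543, 0.7983; total = 3.3032.
Total variance with 6 standardized items is 6, so the solution explains 3.3032/6 = 0.5505 = 55.05%.

55.05%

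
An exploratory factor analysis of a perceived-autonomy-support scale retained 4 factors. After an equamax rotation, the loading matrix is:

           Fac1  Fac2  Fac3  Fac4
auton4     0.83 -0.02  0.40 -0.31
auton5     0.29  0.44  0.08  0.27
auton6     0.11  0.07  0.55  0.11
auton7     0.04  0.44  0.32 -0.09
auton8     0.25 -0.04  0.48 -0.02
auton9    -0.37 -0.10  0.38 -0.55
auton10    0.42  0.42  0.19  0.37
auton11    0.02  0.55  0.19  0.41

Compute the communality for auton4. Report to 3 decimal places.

h² = 0.83² + (-0.02)² + 0.40² + (-0.31)² = 0.6889 + 0.0004 + 0.1600 + 0.0961 = 0.9454

0.945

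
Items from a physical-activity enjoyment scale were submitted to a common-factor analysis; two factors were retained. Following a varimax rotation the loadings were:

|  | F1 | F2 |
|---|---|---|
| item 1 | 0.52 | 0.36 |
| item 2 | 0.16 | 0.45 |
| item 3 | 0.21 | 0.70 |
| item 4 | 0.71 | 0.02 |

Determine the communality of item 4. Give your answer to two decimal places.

0.50

h² = 0.71² + 0.02² = 0.5041 + 0.0004 = 0.5045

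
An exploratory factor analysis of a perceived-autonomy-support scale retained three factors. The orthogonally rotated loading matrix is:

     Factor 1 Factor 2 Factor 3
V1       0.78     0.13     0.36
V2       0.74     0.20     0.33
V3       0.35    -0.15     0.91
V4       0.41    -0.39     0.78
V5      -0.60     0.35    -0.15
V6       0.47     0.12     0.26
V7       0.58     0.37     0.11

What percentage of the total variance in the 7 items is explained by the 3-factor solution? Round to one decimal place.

66.4%

Communalities: 0.7549, 0.6965, 0.9731, 0.9286, 0.5050, 0.3029, 0.4854; Σh² = 4.6464.
Total variance with 7 standardized items is 7, so the solution explains 4.6464/7 = 0.6638 = 66.38%.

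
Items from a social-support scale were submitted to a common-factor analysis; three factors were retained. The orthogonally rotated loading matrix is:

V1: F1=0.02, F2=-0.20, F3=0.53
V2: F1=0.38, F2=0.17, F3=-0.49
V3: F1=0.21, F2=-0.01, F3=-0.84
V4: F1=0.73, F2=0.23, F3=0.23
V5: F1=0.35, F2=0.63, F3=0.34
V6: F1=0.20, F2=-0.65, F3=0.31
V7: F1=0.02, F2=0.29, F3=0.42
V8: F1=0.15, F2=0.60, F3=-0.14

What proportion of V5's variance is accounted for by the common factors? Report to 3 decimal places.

h² = 0.35² + 0.63² + 0.34² = 0.1225 + 0.3969 + 0.1156 = 0.6350

0.635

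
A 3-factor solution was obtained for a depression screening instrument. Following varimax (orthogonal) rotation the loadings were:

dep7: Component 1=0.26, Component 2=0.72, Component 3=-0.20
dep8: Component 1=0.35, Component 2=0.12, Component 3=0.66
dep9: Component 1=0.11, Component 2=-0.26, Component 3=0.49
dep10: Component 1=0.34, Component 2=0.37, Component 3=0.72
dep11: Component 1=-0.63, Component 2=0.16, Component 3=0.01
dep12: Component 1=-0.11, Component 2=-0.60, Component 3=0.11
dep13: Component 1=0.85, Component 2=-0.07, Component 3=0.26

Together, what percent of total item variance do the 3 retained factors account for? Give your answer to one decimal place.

55.6%

Communalities: 0.6260, 0.5725, 0.3198, 0.7709, 0.4226, 0.3842, 0.7950; Σh² = 3.8910.
Total variance with 7 standardized items is 7, so the solution explains 3.8910/7 = 0.5559 = 55.59%.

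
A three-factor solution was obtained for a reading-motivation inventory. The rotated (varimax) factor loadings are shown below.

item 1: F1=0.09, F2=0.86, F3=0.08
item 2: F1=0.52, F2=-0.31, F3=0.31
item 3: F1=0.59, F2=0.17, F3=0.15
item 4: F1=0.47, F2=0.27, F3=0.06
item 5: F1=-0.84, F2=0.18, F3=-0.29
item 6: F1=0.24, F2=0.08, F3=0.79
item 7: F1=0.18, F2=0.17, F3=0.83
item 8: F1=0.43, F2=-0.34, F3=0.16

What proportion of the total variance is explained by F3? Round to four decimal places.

0.1939

SS loadings for F3 = 0.08² + 0.31² + 0.15² + 0.06² + (-0.29)² + 0.79² + 0.83² + 0.16² = 1.5513
Proportion of variance = 1.5513 / 8 = 0.1939.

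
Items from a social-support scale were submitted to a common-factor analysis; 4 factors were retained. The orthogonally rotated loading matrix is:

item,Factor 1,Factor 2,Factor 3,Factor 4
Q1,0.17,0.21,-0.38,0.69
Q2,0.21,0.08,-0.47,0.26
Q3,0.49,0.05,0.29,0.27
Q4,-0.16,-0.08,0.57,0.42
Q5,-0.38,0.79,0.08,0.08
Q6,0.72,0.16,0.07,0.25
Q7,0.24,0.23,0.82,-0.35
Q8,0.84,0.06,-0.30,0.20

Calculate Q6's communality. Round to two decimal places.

h² = 0.72² + 0.16² + 0.07² + 0.25² = 0.5184 + 0.0256 + 0.0049 + 0.0625 = 0.6114

0.61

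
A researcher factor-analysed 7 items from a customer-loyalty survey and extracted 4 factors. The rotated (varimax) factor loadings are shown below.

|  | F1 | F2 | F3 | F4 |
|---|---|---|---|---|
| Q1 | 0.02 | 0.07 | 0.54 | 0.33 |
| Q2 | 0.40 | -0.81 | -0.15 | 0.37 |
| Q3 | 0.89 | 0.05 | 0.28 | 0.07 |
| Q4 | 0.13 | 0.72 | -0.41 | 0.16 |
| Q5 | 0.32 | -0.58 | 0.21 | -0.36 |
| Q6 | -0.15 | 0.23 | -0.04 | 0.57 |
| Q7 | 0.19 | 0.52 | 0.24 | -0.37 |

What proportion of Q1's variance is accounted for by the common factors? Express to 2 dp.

0.41

h² = 0.02² + 0.07² + 0.54² + 0.33² = 0.0004 + 0.0049 + 0.2916 + 0.1089 = 0.4058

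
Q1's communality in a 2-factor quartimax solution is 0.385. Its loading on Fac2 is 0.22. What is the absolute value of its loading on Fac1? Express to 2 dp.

Under orthogonal rotation h² = Σλ², so λ_Fac1² = h² − (0.0484) = 0.385 − 0.0484 = 0.3366.
|λ| = √0.3366 = 0.5802.

0.58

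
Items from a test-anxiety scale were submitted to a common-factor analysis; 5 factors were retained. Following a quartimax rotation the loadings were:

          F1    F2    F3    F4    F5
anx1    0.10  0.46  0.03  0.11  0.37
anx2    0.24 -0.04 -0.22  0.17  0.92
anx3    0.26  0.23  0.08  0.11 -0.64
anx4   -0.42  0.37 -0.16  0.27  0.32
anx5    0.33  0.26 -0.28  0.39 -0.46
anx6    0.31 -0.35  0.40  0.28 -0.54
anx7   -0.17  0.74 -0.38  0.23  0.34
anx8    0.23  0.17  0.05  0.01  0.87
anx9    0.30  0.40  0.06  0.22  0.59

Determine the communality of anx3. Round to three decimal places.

h² = 0.26² + 0.23² + 0.08² + 0.11² + (-0.64)² = 0.0676 + 0.0529 + 0.0064 + 0.0121 + 0.4096 = 0.5486

0.549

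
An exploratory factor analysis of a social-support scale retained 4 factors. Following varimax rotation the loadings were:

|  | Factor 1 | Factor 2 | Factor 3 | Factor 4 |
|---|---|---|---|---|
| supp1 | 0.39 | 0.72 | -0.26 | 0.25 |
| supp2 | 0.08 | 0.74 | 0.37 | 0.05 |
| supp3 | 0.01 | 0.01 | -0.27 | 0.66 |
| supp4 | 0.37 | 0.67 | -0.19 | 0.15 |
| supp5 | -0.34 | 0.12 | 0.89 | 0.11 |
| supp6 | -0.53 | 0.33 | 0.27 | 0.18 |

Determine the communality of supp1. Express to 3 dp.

h² = 0.39² + 0.72² + (-0.26)² + 0.25² = 0.1521 + 0.5184 + 0.0676 + 0.0625 = 0.8006

0.801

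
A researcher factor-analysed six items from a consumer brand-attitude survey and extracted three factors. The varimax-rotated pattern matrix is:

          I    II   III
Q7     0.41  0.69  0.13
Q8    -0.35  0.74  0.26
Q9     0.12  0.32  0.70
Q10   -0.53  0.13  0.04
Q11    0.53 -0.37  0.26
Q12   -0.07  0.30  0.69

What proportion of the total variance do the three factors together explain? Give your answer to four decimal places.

SS loadings by factor: 0.8717, 1.3699, 1.1198; total = 3.3614.
Total variance with 6 standardized items is 6, so the solution explains 3.3614/6 = 0.5602.

0.5602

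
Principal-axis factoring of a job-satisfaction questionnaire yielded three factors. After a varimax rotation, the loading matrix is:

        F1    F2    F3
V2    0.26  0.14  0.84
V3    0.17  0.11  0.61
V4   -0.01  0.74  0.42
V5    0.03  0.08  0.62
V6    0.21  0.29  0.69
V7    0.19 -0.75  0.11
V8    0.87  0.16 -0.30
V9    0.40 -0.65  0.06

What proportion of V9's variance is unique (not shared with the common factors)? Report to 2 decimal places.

0.41

h² = 0.40² + (-0.65)² + 0.06² = 0.1600 + 0.4225 + 0.0036 = 0.5861
Uniqueness u² = 1 − h² = 1 − 0.5861 = 0.4139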